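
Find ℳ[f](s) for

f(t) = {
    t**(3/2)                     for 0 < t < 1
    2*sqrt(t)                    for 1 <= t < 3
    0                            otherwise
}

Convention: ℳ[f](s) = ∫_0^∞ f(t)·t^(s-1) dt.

(4*sqrt(3)*3**s*(2*s + 3) - 4*s - 10)/((2*s + 1)*(2*s + 3))
  Re(s) > -3/2

treat the 2 regions marked off by 1 separately and sum
∫ t**(3/2)·t^(s-1) over [0, 1)
segment [1, 3) carries 2*sqrt(t); integrate it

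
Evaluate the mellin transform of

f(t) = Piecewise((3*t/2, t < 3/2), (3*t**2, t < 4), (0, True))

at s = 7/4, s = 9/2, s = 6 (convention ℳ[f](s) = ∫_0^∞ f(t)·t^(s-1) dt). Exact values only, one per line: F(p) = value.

integrate the 2 segments split at 3/2, then add the results
segment 0 to 3/2 holds 3*t/2; add its integral
piece [3/2, 4): integrate 3*t**2 against the kernel

F(7/4) = -81*2**(1/4)*3**(3/4)/110 + 512*sqrt(2)/5
F(9/2) = 49152/13 - 3645*sqrt(6)/2288
F(6) = 352236243/14336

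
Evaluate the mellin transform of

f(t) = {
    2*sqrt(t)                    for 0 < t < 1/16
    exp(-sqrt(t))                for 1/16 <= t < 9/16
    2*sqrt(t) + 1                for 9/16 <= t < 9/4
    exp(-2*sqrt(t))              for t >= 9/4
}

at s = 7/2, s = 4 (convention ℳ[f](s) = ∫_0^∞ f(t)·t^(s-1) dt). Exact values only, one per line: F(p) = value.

the power substitution comes off first: 2*t on [0, 1/4); exp(-t) on [1/4, 3/4); 2*t + 1 on [3/4, 3/2); …
peel off the common scale on t: t on [0, 1/2); exp(-t/2) on [1/2, 3/2); t + 1 on [3/2, 3); …
summing 4 kernel integrals split by 1/16, 9/16, 9/4 yields ℳ[f](s)
∫ over [0, 1/16) of 2*sqrt(t)·t^(s-1) joins the sum
between 1/16 and 9/16 the integrand is exp(-sqrt(t))·t^(s-1)
segment 9/16 to 9/4 holds (2*sqrt(t) + 1); add its integral
over [9/4, ∞), the kernel integral of exp(-2*sqrt(t)) enters the sum

F(7/2) = -6243201*exp(-3/4)/2048 + 13977*exp(-3)/64 + 1009711/57344 + 3786745*exp(-1/4)/2048
F(4) = -174811815*exp(-3/4)/8192 + 55289551/2359296 + 50013*exp(-3)/64 + 106028861*exp(-1/4)/8192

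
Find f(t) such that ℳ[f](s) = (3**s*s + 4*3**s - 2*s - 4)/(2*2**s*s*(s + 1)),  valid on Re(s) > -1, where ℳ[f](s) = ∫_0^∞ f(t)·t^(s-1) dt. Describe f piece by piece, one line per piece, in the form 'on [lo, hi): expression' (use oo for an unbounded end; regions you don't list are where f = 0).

on [0, 1/2): t
on [1/2, 3/2): 2 - t

f breaks at 1/2 into 2 integrals to sum
piece [0, 1/2): integrate t against the kernel
piece [1/2, 3/2): integrate (2 - t) against the kernel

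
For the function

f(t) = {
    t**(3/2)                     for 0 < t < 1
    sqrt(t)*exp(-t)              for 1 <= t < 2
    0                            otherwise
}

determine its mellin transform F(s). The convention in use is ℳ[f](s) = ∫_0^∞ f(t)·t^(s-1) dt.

undo the shared t-power: sqrt(t) on [0, 1); exp(-t)/sqrt(t) on [1, 2)
peel off the shared t-power: 1 on [0, 1); exp(-t)/t on [1, 2)
the shared t-power comes off first: t on [0, 1); exp(-t) on [1, 2)
breakpoints 1: one integral from each of the 2 segments
between 0 and 1 the integrand is t**(3/2)·t^(s-1)
[1, 2) adds the kernel integral of sqrt(t)*exp(-t)

((2*s + 3)*uppergamma(s + 1/2, 1) - (2*s + 3)*uppergamma(s + 1/2, 2) + 2)/(2*s + 3)
  Re(s) > -3/2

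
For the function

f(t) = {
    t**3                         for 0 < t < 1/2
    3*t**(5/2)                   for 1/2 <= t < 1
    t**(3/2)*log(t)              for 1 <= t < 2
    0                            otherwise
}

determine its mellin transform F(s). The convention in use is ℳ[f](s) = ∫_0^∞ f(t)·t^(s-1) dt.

2**(-s - 7/2)*(2**(s + 9/2)*(2*s + 3)**2*(3*s + 9) + 2**(s + 11/2)*(s + 3)*(2*s + 5) - 2**(2*s + 7)*(s + 3)*(2*s + 5) + 64*4**s*(s + 3)*(2*s + 3)*(2*s + 5)*log(2) + (-12*s - 36)*(2*s + 3)**2 + sqrt(2)*(2*s + 3)**2*(2*s + 5))/((s + 3)*(2*s + 3)**2*(2*s + 5))
  Re(s) > -3

strip the shared t-power: t**(5/2) on [0, 1/2); 3*t**2 on [1/2, 1); t*log(t) on [1, 2)
remove the shared t-power first: t**(3/2) on [0, 1/2); 3*t on [1/2, 1); log(t) on [1, 2)
integrate the 3 segments split at 1/2, 1, then add the results
∫ t**3·t^(s-1) over [0, 1/2)
∫ 3*t**(5/2)·t^(s-1) over [1/2, 1)
over [1, 2), the kernel integral of t**(3/2)*log(t) enters the sum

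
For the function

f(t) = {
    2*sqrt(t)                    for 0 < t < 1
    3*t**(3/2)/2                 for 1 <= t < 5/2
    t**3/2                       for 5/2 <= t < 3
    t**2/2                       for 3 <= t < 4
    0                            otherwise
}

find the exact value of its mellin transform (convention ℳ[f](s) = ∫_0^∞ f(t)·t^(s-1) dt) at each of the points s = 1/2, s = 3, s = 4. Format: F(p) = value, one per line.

cuts at 1, 5/2, 3: linearity sums the 4 kernel integrals
piece [0, 1): integrate 2*sqrt(t) against the kernel
∫ over [1, 5/2) of 3*t**(3/2)/2·t^(s-1) joins the sum
the [5/2, 3) slice contributes ∫ t**3/2·t^(s-1) dt
on [3, 4) integrate f = t**2/2 against the kernel

F(1/2) = -125*sqrt(10)/112 + 72*sqrt(3)/35 + 987/80
F(3) = 625*sqrt(10)/96 + 3191813/26880
F(4) = 9375*sqrt(10)/704 + 69787481/177408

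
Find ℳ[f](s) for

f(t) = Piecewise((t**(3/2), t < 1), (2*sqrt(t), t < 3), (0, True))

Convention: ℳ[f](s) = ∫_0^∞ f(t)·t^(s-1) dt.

slice at 1, transform all 2 pieces, and sum them
the [0, 1) slice contributes ∫ t**(3/2)·t^(s-1) dt
piece [1, 3): integrate 2*sqrt(t) against the kernel

(4*sqrt(3)*3**s*(2*s + 3) - 4*s - 10)/((2*s + 1)*(2*s + 3))
  Re(s) > -3/2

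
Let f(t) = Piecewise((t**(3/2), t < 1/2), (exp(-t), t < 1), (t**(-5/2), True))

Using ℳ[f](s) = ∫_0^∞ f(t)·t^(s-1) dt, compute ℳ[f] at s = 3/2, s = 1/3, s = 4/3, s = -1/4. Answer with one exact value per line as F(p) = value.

F(3/2) = -exp(-1) - sqrt(pi)*erfc(1)/2 + sqrt(pi)*erfc(sqrt(2)/2)/2 + sqrt(2)*exp(-1/2)/2 + 25/24
F(1/3) = -uppergamma(1/3, 1) + 3*2**(1/6)/22 + 6/13 + uppergamma(1/3, 1/2)
F(4/3) = -uppergamma(4/3, 1) + 3*2**(1/6)/68 + uppergamma(4/3, 1/2) + 6/7
F(-1/4) = -uppergamma(-1/4, 1) + 2**(3/4)/5 + 4/11 + uppergamma(-1/4, 1/2)

linearity at 1/2, 1 turns ℳ[f](s) into 3 summed integrals
between 0 and 1/2 the integrand is t**(3/2)·t^(s-1)
on [1/2, 1): add ∫ exp(-t)·t^(s-1) dt
[1, ∞) adds the kernel integral of t**(-5/2)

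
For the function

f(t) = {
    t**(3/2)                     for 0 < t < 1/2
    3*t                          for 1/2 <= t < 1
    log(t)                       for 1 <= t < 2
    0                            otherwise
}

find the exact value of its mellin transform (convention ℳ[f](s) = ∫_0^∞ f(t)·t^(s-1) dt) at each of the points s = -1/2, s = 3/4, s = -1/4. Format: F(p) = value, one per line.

F(-1/2) = -5*sqrt(2) - sqrt(2)*log(2) + 21/2
F(3/4) = -31*2**(3/4)/18 - 3*2**(1/4)/7 + 4*2**(3/4)*log(2)/3 + 220/63
F(-1/4) = -39*2**(3/4)/5 - 2*2**(1/4) - log(2**(2*2**(3/4))) + 20

cuts at 1/2, 1: linearity sums the 3 kernel integrals
segment 0 to 1/2 holds t**(3/2); add its integral
on [1/2, 1): add ∫ 3*t·t^(s-1) dt
segment [1, 2) carries log(t); integrate it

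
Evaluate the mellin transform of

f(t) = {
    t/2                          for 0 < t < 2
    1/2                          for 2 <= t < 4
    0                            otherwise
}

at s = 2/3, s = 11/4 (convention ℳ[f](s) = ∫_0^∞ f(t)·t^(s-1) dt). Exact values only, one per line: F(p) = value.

F(2/3) = 3*2**(1/3)*(10 - 2**(1/3))/20
F(11/4) = 56*2**(3/4)/165 + 64*sqrt(2)/11

undo the common scale on t: t on [0, 1); 1/2 on [1, 2)
summing 2 kernel integrals split by 2 yields ℳ[f](s)
over [0, 2), the kernel integral of t/2 enters the sum
the [2, 4) slice contributes ∫ 1/2·t^(s-1) dt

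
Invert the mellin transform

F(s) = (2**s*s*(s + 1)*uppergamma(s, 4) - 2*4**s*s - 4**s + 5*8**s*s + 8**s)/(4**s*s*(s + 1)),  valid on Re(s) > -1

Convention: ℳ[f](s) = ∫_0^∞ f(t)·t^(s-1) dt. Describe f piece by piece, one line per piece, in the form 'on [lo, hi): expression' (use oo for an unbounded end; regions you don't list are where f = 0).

treat the 3 regions marked off by 1, 2 separately and sum
between 0 and 1 the integrand is t·t^(s-1)
segment 1 to 2 holds (2*t + 1); add its integral
segment 2 to ∞ holds exp(-2*t); add its integral

on [0, 1): t
on [1, 2): 2*t + 1
on [2, oo): exp(-2*t)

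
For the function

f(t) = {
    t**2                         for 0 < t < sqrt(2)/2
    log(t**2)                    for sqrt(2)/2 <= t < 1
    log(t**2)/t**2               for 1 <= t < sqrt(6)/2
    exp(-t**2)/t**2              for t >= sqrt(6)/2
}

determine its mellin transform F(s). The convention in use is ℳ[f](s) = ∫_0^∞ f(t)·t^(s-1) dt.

strip the power substitution: t on [0, 1/2); log(t) on [1/2, 1); log(t)/t on [1, 3/2); …
undo the shared t-power: t**2 on [0, 1/2); t*log(t) on [1/2, 1); log(t) on [1, 3/2); …
breakpoints sqrt(2)/2, 1, sqrt(6)/2: one integral from each of the 4 segments
segment 0 to sqrt(2)/2 holds t**2; add its integral
for t in [sqrt(2)/2, 1): the term is ∫ log(t**2)·t^(s-1)
on [1, sqrt(6)/2): add ∫ log(t**2)/t**2·t^(s-1) dt
the [sqrt(6)/2, ∞) slice contributes ∫ exp(-t**2)/t**2·t^(s-1) dt

(3*2**(s/2)*(s - 2)**2*(s + 2)*(4*s + (s - 2)**2 - 4)*uppergamma(s/2 - 1, 3/2) - 12*2**(s/2)*(s - 2)**2*(s + 2) + 12*2**(s/2)*(s + 2)*(4*s + (s - 2)**2 - 4) + 3**(s/2)*(s - 2)*(s + 2)*(-4*log(2) + 4*log(3))*(4*s + (s - 2)**2 - 4) - 8*3**(s/2)*(s + 2)*(4*s + (s - 2)**2 - 4) + 6*(s - 2)**3*(s + 2)*log(2) + 12*(s - 2)**2*(s + 2)*log(2) + 12*(s - 2)**2*(s + 2) + 3*(s - 2)**2*(4*s + (s - 2)**2 - 4))/(6*2**(s/2)*(s - 2)**2*(s + 2)*(4*s + (s - 2)**2 - 4))
  Re(s) > -2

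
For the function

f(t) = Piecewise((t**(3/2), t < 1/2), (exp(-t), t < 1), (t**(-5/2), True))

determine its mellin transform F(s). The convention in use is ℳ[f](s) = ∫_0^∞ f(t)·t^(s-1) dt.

(2*2**s*(2*s - 5)*(2*s + 3)*uppergamma(s, 1/2) - 2*2**s*(2*s - 5)*(2*s + 3)*uppergamma(s, 1) - 4*2**s*(2*s + 3) + sqrt(2)*(2*s - 5))/(2*2**s*(2*s - 5)*(2*s + 3))
  -3/2 < Re(s) < 5/2

f breaks at 1/2, 1 into 3 integrals to sum
on [0, 1/2) integrate f = t**(3/2) against the kernel
segment [1/2, 1) carries exp(-t); integrate it
on [1, ∞) integrate f = t**(-5/2) against the kernel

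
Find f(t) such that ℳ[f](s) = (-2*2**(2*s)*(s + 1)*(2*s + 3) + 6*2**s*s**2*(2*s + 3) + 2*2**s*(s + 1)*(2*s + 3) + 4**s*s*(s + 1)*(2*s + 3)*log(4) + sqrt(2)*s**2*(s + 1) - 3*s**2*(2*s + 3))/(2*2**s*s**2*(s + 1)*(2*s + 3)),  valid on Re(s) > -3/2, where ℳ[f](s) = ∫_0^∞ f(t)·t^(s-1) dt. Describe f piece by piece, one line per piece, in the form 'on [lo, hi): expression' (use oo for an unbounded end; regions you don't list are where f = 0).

on [0, 1/2): t**(3/2)
on [1/2, 1): 3*t
on [1, 2): log(t)

treat the 3 regions marked off by 1/2, 1 separately and sum
∫ t**(3/2)·t^(s-1) over [0, 1/2)
∫ 3*t·t^(s-1) over [1/2, 1)
the [1, 2) slice contributes ∫ log(t)·t^(s-1) dt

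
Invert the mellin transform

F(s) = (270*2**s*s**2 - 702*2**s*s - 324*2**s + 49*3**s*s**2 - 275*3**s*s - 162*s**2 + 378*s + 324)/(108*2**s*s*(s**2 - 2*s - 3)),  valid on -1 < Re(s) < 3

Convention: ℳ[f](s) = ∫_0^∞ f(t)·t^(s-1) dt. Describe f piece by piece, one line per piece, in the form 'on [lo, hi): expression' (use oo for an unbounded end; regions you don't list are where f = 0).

linearity at 1/2, 1, 3/2 turns ℳ[f](s) into 4 summed integrals
on [0, 1/2): add ∫ t·t^(s-1) dt
segment [1/2, 1) carries (2*t + 1); integrate it
on [1, 3/2) integrate f = t/2 against the kernel
piece [3/2, ∞): integrate t**(-3) against the kernel

on [0, 1/2): t
on [1/2, 1): 2*t + 1
on [1, 3/2): t/2
on [3/2, oo): t**(-3)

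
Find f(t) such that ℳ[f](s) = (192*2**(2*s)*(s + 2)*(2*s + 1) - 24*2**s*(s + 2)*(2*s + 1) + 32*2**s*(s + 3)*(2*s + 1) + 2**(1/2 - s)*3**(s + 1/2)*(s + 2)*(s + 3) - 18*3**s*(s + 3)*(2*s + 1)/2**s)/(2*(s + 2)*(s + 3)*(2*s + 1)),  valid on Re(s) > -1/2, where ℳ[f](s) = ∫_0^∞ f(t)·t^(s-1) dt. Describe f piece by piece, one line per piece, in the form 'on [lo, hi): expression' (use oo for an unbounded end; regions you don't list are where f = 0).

on [0, 3/2): sqrt(t)/2
on [3/2, 2): 4*t**2
on [2, 4): 3*t**3/2

split f at 3/2, 2: ℳ[f](s) collects 3 kernel integrals
piece [0, 3/2): integrate sqrt(t)/2 against the kernel
∫ over [3/2, 2) of 4*t**2·t^(s-1) joins the sum
on [2, 4) integrate f = 3*t**3/2 against the kernel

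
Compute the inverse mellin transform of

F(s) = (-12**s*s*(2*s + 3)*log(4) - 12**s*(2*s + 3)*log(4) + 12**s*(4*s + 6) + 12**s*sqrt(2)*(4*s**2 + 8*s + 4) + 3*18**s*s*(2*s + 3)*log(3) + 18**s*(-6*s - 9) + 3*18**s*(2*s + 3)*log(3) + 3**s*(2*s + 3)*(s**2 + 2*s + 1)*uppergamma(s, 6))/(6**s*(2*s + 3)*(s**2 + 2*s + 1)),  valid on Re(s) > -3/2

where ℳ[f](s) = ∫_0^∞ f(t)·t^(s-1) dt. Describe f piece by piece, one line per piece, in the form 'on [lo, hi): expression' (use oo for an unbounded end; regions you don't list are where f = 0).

slice at 2, 3, transform all 3 pieces, and sum them
[0, 2) adds the kernel integral of t**(3/2)
segment 2 to 3 holds t*log(t); add its integral
[3, ∞) adds the kernel integral of exp(-2*t)

on [0, 2): t**(3/2)
on [2, 3): t*log(t)
on [3, oo): exp(-2*t)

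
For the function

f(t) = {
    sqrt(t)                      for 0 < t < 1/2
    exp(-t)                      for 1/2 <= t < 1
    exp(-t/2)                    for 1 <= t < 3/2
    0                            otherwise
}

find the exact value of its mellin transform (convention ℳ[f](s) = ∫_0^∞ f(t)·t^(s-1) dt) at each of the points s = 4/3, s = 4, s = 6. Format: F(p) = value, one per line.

cuts at 1/2, 1: linearity sums the 3 kernel integrals
over [0, 1/2), the kernel integral of sqrt(t) enters the sum
segment 1/2 to 1 holds exp(-t); add its integral
piece [1, 3/2): integrate exp(-t/2) against the kernel

F(4/3) = -2*2**(1/3)*uppergamma(4/3, 3/4) - uppergamma(4/3, 1) + 3*2**(1/6)/22 + uppergamma(4/3, 1/2) + 2*2**(1/3)*uppergamma(4/3, 1/2)
F(4) = -807*exp(-3/4)/4 - 16*exp(-1) + sqrt(2)/144 + 1343*exp(-1/2)/8
F(6) = -260103*exp(-3/4)/16 - 326*exp(-1) + sqrt(2)/832 + 411515*exp(-1/2)/32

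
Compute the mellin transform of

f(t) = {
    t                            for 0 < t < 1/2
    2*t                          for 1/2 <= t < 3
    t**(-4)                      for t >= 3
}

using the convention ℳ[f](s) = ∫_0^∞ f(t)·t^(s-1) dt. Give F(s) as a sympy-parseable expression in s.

(970*6**s*s - 3890*6**s - 81*s + 324)/(162*2**s*(s**2 - 3*s - 4))
  -1 < Re(s) < 4

split f at 1/2, 3: ℳ[f](s) collects 3 kernel integrals
on [0, 1/2) integrate f = t against the kernel
piece [1/2, 3): integrate 2*t against the kernel
on [3, ∞): add ∫ t**(-4)·t^(s-1) dt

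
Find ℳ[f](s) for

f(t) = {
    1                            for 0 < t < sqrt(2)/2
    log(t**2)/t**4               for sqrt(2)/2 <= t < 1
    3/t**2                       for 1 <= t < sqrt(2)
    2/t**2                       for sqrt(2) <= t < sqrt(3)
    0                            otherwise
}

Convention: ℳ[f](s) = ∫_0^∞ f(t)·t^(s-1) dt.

remove the power substitution first: 1 on [0, 1/2); log(t)/t**2 on [1/2, 1); 3/t on [1, 2); …
peel off the shared t-power: t on [0, 1/2); log(t)/t on [1/2, 1); 3 on [1, 2); …
summing 4 kernel integrals split by sqrt(2)/2, 1, sqrt(2) yields ℳ[f](s)
piece [0, sqrt(2)/2): integrate 1 against the kernel
[sqrt(2)/2, 1) adds the kernel integral of log(t**2)/t**4
∫ over [1, sqrt(2)) of 3/t**2·t^(s-1) joins the sum
the [sqrt(2), sqrt(3)) slice contributes ∫ 2/t**2·t^(s-1) dt

2**(1 - s/2)*(-2**(s/2 - 1)*s*(s/2 - 1) - 3*2**(s/2 - 1)*s*(-s + (s/2 - 1)**2 + 3) + 2**(s - 2)*s*(-s + (s/2 - 1)**2 + 3) + 2*6**(s/2 - 1)*s*(-s + (s/2 - 1)**2 + 3) + 2*s*(s/2 - 1)**2*log(2) - 2*s*(s/2 - 1)*log(2) + 2*s*(s/2 - 1) + (s/2 - 1)*(-s + (s/2 - 1)**2 + 3))/(2*s*(s/2 - 1)*(-s + (s/2 - 1)**2 + 3))
  Re(s) > 0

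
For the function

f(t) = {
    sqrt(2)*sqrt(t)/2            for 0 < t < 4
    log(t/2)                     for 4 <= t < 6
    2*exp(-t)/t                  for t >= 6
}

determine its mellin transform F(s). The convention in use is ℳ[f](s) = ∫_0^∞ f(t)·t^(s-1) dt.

back out the common scale on t: sqrt(t) on [0, 2); log(t) on [2, 3); exp(-2*t)/t on [3, ∞)
back out the shared t-power: t**(3/2) on [0, 2); t*log(t) on [2, 3); exp(-2*t) on [3, ∞)
slice at 4, 6, transform all 3 pieces, and sum them
over [0, 4), the kernel integral of sqrt(2)*sqrt(t)/2 enters the sum
for t in [4, 6): the term is ∫ log(t/2)·t^(s-1)
segment 6 to ∞ holds 2*exp(-t)/t; add its integral

(-24**s*s**2*log(4) + 2*sqrt(2)*24**s*s**2 - 24**s*s*log(2) + 2*24**s*s + 24**s + 2*36**s*s**2*log(3) - 2*36**s*s + 36**s*s*log(3) - 36**s + 4*6**s*s**3*uppergamma(s - 1, 6) + 2*6**s*s**2*uppergamma(s - 1, 6))/(6**s*s**2*(2*s + 1))
  Re(s) > -1/2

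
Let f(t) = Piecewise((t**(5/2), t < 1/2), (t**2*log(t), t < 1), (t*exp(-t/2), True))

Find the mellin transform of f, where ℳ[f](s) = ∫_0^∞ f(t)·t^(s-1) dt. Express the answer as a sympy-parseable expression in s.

reversing the power substitution: t**5 on [0, sqrt(2)/2); t**4*log(t**2) on [sqrt(2)/2, 1); t**2*exp(-t**2/2) on [1, ∞)
peel off the shared t-power: t**3 on [0, sqrt(2)/2); t**2*log(t**2) on [sqrt(2)/2, 1); exp(-t**2/2) on [1, ∞)
remove the power substitution first: t**(3/2) on [0, 1/2); t*log(t) on [1/2, 1); exp(-t/2) on [1, ∞)
slice at 1/2, 1, transform all 3 pieces, and sum them
∫ t**(5/2)·t^(s-1) over [0, 1/2)
[1/2, 1) adds the kernel integral of t**2*log(t)
piece [1, ∞): integrate t*exp(-t/2) against the kernel

(8*2**(2*s)*(2*s + 5)*(2*s + (s + 1)**2 + 3)*uppergamma(s + 1, 1/2) - 4*2**s*(2*s + 5) + 2*s + (s + 1)*(2*s + 5)*log(2) + (2*s + 5)*log(2) + sqrt(2)*(2*s + (s + 1)**2 + 3) + 5)/(4*2**s*(2*s + 5)*(2*s + (s + 1)**2 + 3))
  Re(s) > -5/2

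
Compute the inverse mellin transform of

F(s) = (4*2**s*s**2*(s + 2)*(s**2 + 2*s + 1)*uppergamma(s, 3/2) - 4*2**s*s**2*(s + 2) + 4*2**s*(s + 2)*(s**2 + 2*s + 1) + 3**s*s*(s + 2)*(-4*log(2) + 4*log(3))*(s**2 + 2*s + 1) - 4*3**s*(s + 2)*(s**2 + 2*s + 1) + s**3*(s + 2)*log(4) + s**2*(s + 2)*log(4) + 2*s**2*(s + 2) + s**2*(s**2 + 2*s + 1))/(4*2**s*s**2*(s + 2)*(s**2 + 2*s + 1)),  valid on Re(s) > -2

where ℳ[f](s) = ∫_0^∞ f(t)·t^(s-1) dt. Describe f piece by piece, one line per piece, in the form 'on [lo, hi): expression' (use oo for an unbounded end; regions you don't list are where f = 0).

f breaks at 1/2, 1, 3/2 into 4 integrals to sum
[0, 1/2) adds the kernel integral of t**2
[1/2, 1) adds the kernel integral of t*log(t)
segment [1, 3/2) carries log(t); integrate it
piece [3/2, ∞): integrate exp(-t) against the kernel

on [0, 1/2): t**2
on [1/2, 1): t*log(t)
on [1, 3/2): log(t)
on [3/2, oo): exp(-t)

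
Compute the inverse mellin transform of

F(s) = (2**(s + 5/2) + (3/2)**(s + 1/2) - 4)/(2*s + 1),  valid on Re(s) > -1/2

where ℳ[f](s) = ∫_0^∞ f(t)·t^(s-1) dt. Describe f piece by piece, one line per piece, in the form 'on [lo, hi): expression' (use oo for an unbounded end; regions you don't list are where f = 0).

linearity at 1, 3/2 turns ℳ[f](s) into 3 summed integrals
on [0, 1) integrate f = sqrt(t)/2 against the kernel
∫ 5*sqrt(t)/2·t^(s-1) over [1, 3/2)
between 3/2 and 2 the integrand is 2*sqrt(t)·t^(s-1)

on [0, 1): sqrt(t)/2
on [1, 3/2): 5*sqrt(t)/2
on [3/2, 2): 2*sqrt(t)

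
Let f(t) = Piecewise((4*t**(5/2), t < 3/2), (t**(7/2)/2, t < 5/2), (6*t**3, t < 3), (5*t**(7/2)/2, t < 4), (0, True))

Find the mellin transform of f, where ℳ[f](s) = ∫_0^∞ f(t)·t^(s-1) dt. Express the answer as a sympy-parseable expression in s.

(6*3**(s + 3)*(2*s + 5)*(2*s + 7) - 5*3**(s + 7/2)*(s + 3)*(2*s + 5) + 8*(3/2)**(s + 5/2)*(s + 3)*(2*s + 7) - (3/2)**(s + 7/2)*(s + 3)*(2*s + 5) + 5*4**(s + 7/2)*(s + 3)*(2*s + 5) - 6*(5/2)**(s + 3)*(2*s + 5)*(2*s + 7) + (5/2)**(s + 7/2)*(s + 3)*(2*s + 5))/((s + 3)*(2*s + 5)*(2*s + 7))
  Re(s) > -5/2

along the cuts 3/2, 5/2, 3, ℳ[f](s) splits into 4 integrals
the [0, 3/2) slice contributes ∫ 4*t**(5/2)·t^(s-1) dt
piece [3/2, 5/2): integrate t**(7/2)/2 against the kernel
∫ 6*t**3·t^(s-1) over [5/2, 3)
segment 3 to 4 holds 5*t**(7/2)/2; add its integral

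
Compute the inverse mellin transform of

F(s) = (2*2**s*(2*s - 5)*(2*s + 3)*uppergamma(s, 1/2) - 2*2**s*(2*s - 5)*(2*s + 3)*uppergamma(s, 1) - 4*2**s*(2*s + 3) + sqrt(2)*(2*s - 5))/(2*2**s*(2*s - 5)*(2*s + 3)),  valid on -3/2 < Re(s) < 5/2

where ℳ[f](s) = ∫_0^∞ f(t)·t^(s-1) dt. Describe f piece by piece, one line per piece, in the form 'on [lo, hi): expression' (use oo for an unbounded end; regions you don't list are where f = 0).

split f at 1/2, 1: ℳ[f](s) collects 3 kernel integrals
segment 0 to 1/2 holds t**(3/2); add its integral
the [1/2, 1) slice contributes ∫ exp(-t)·t^(s-1) dt
on [1, ∞) integrate f = t**(-5/2) against the kernel

on [0, 1/2): t**(3/2)
on [1/2, 1): exp(-t)
on [1, oo): t**(-5/2)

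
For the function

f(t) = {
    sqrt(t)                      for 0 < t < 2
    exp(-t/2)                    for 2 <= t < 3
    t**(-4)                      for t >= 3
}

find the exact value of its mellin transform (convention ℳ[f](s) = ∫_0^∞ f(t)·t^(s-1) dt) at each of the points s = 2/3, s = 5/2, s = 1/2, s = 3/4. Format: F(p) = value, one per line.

F(2/3) = -2**(2/3)*uppergamma(2/3, 3/2) + 3**(2/3)/270 + 2**(2/3)*uppergamma(2/3, 1) + 12*2**(1/6)/7
F(5/2) = -12*sqrt(3)*exp(-3/2) - 3*sqrt(2)*sqrt(pi)*erfc(sqrt(6)/2) + 2*sqrt(3)/27 + 3*sqrt(2)*sqrt(pi)*erfc(1) + 8/3 + 10*sqrt(2)*exp(-1)
F(1/2) = -sqrt(2)*sqrt(pi)*erfc(sqrt(6)/2) + 2*sqrt(3)/567 + sqrt(2)*sqrt(pi)*erfc(1) + 2
F(3/4) = -2**(3/4)*uppergamma(3/4, 3/2) + 4*3**(3/4)/1053 + 2**(3/4)*uppergamma(3/4, 1) + 8*2**(1/4)/5

f breaks at 2, 3 into 3 integrals to sum
∫ over [0, 2) of sqrt(t)·t^(s-1) joins the sum
between 2 and 3 the integrand is exp(-t/2)·t^(s-1)
over [3, ∞), the kernel integral of t**(-4) enters the sum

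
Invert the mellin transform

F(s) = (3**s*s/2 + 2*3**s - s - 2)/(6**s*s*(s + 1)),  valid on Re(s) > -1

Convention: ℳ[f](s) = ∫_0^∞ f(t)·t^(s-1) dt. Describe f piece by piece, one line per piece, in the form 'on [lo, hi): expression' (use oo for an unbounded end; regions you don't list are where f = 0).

on [0, 1/6): 3*t
on [1/6, 1/2): 2 - 3*t

peel off the common scale on t: 3*t/2 on [0, 1/3); 2 - 3*t/2 on [1/3, 1)
back out the common scale on t: t on [0, 1/2); 2 - t on [1/2, 3/2)
the 2 pieces separated at 1/6 each add one integral
on [0, 1/6): add ∫ 3*t·t^(s-1) dt
∫ (2 - 3*t)·t^(s-1) over [1/6, 1/2)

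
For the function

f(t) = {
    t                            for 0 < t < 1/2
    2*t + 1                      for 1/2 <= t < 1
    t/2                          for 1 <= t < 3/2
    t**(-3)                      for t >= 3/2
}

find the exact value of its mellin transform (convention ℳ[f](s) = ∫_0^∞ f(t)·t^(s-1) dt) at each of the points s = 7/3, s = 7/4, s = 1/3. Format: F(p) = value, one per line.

F(7/3) = 2**(2/3)*(-162 + 984*2**(1/3) + 1687*3**(1/3))/2240
F(7/4) = 2**(1/4)*(-2610 + 5299*3**(3/4) + 7740*2**(3/4))/13860
F(1/3) = 2**(2/3)*(-486 + 97*3**(1/3) + 594*2**(1/3))/288

f breaks at 1/2, 1, 3/2 into 4 integrals to sum
on [0, 1/2) integrate f = t against the kernel
for t in [1/2, 1): the term is ∫ (2*t + 1)·t^(s-1)
piece [1, 3/2): integrate t/2 against the kernel
on [3/2, ∞) integrate f = t**(-3) against the kernel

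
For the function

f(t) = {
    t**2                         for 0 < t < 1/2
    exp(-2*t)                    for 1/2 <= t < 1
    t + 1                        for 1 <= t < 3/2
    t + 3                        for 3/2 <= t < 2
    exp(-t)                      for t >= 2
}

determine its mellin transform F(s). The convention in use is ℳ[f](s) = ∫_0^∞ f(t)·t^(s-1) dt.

(20*2**(2*s)*s*(s + 2) + 12*2**(2*s)*(s + 2) + 4*2**s*s*(s + 1)*(s + 2)*uppergamma(s, 2) - 8*2**s*s*(s + 2) - 4*2**s*(s + 2) - 8*3**s*s*(s + 2) - 8*3**s*(s + 2) + 4*s*(s + 1)*(s + 2)*uppergamma(s, 1) - 4*s*(s + 1)*(s + 2)*uppergamma(s, 2) + s*(s + 1))/(4*2**s*s*(s + 1)*(s + 2))
  Re(s) > -2

summing 5 kernel integrals split by 1/2, 1, 3/2, 2 yields ℳ[f](s)
over [0, 1/2), the kernel integral of t**2 enters the sum
on [1/2, 1) integrate f = exp(-2*t) against the kernel
on [1, 3/2) integrate f = (t + 1) against the kernel
∫ (t + 3)·t^(s-1) over [3/2, 2)
piece [2, ∞): integrate exp(-t) against the kernel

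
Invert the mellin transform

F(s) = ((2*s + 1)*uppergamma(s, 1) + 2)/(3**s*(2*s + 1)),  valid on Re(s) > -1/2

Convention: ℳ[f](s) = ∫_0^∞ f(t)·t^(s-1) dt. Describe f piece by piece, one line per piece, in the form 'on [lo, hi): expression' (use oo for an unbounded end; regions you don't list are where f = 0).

on [0, 1/3): sqrt(3)*sqrt(t)
on [1/3, oo): exp(-3*t)

remove the common scale on t first: sqrt(t) on [0, 1); exp(-t) on [1, ∞)
split f at 1/3: ℳ[f](s) collects 2 kernel integrals
segment [0, 1/3) carries sqrt(3)*sqrt(t); integrate it
between 1/3 and ∞ the integrand is exp(-3*t)·t^(s-1)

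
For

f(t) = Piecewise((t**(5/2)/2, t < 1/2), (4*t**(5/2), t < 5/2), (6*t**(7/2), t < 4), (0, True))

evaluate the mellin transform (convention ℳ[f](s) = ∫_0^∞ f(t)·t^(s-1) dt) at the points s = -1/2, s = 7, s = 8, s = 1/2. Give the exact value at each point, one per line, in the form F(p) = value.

F(-1/2) = 1741/16
F(7) = -130859375*sqrt(10)/68096 - 7*sqrt(2)/19456 + 8388608/7
F(8) = -2177734375*sqrt(10)/494592 - sqrt(2)/6144 + 100663296/23
F(1/2) = 11075/32

treat the 3 regions marked off by 1/2, 5/2 separately and sum
on [0, 1/2): add ∫ t**(5/2)/2·t^(s-1) dt
piece [1/2, 5/2): integrate 4*t**(5/2) against the kernel
on [5/2, 4) integrate f = 6*t**(7/2) against the kernel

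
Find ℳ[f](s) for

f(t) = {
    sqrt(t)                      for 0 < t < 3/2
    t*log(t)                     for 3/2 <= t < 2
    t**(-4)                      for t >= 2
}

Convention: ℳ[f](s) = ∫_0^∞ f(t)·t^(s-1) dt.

(-32*2**(2*s)*(s - 4)*(2*s + 1) + 3**s*s*(s - 4)*(2*s + 1)*(-24*log(3) + 24*log(2)) + 3**s*(s - 4)*(2*s + 1)*(-24*log(3) + 24*log(2)) + 24*3**s*(s - 4)*(2*s + 1) + 16*3**s*sqrt(6)*(s - 4)*(s**2 + 2*s + 1) + 32*4**s*s*(s - 4)*(2*s + 1)*log(2) + 32*4**s*(s - 4)*(2*s + 1)*log(2) - 4**s*(2*s + 1)*(s**2 + 2*s + 1))/(16*2**s*(s - 4)*(2*s + 1)*(s**2 + 2*s + 1))
  -1/2 < Re(s) < 4

summing 3 kernel integrals split by 3/2, 2 yields ℳ[f](s)
between 0 and 3/2 the integrand is sqrt(t)·t^(s-1)
the [3/2, 2) slice contributes ∫ t*log(t)·t^(s-1) dt
∫ t**(-4)·t^(s-1) over [2, ∞)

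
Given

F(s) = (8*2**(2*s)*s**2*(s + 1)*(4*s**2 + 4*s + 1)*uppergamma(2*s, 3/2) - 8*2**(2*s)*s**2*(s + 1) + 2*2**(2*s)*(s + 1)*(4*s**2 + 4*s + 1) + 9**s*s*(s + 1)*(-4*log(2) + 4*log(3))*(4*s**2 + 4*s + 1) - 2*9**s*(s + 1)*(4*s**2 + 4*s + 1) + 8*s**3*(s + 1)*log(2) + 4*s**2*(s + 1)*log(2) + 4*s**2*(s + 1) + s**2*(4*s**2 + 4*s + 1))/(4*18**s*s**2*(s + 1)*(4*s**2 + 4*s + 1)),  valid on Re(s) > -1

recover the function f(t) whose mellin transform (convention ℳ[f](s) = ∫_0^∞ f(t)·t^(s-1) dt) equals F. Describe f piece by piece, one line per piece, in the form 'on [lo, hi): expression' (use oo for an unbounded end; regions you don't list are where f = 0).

on [0, 1/18): 9*t/2
on [1/18, 2/9): 3*sqrt(2)*sqrt(t)*log(3*sqrt(2)*sqrt(t)/2)/2
on [2/9, 1/2): log(3*sqrt(2)*sqrt(t)/2)
on [1/2, oo): exp(-3*sqrt(2)*sqrt(t)/2)

back out the common scale on t: 3*t/2 on [0, 1/6); sqrt(6)*sqrt(t)*log(sqrt(6)*sqrt(t)/2)/2 on [1/6, 2/3); log(sqrt(6)*sqrt(t)/2) on [2/3, 3/2); …
peel off the common scale on t: t on [0, 1/4); sqrt(t)*log(sqrt(t)) on [1/4, 1); log(sqrt(t)) on [1, 9/4); …
strip the power substitution: t**2 on [0, 1/2); t*log(t) on [1/2, 1); log(t) on [1, 3/2); …
integrate the 4 segments split at 1/18, 2/9, 1/2, then add the results
between 0 and 1/18 the integrand is 9*t/2·t^(s-1)
segment 1/18 to 2/9 holds 3*sqrt(2)*sqrt(t)*log(3*sqrt(2)*sqrt(t)/2)/2; add its integral
∫ over [2/9, 1/2) of log(3*sqrt(2)*sqrt(t)/2)·t^(s-1) joins the sum
on [1/2, ∞) integrate f = exp(-3*sqrt(2)*sqrt(t)/2) against the kernel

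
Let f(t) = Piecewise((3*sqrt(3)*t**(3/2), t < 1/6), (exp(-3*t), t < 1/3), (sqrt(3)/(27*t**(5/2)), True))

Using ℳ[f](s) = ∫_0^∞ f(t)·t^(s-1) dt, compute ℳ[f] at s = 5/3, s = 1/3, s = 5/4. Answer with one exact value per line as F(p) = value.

F(5/3) = 3**(1/3)*(-760*uppergamma(5/3, 1) + 15*2**(5/6) + 760*uppergamma(5/3, 1/2) + 912)/6840
F(1/3) = 3**(2/3)*(-286*uppergamma(1/3, 1) + 39*2**(1/6) + 132 + 286*uppergamma(1/3, 1/2))/858
F(5/4) = 3**(3/4)*(-110*uppergamma(5/4, 1) + 5*2**(1/4) + 110*uppergamma(5/4, 1/2) + 88)/990

the common scale on t comes off first: 2*sqrt(2)*t**(3/2) on [0, 1/4); exp(-2*t) on [1/4, 1/2); sqrt(2)/(8*t**(5/2)) on [1/2, ∞)
strip the common scale on t: t**(3/2) on [0, 1/2); exp(-t) on [1/2, 1); t**(-5/2) on [1, ∞)
summing 3 kernel integrals split by 1/6, 1/3 yields ℳ[f](s)
segment 0 to 1/6 holds 3*sqrt(3)*t**(3/2); add its integral
on [1/6, 1/3): add ∫ exp(-3*t)·t^(s-1) dt
piece [1/3, ∞): integrate sqrt(3)/(27*t**(5/2)) against the kernel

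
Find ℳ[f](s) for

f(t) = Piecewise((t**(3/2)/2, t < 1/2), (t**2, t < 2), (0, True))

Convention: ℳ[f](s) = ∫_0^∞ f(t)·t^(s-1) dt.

linearity at 1/2 turns ℳ[f](s) into 2 summed integrals
on [0, 1/2): add ∫ t**(3/2)/2·t^(s-1) dt
segment [1/2, 2) carries t**2; integrate it

(16*2**s*(2*s + 3) + 2**(1/2 - s)*(s + 2) - (2*s + 3)/2**s)/(4*(s + 2)*(2*s + 3))
  Re(s) > -3/2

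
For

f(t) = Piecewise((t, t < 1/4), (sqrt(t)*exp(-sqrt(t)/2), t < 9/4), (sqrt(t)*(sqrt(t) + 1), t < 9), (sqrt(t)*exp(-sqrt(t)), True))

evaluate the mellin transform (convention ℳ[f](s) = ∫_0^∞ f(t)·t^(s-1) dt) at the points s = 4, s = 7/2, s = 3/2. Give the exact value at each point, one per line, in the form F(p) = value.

F(4) = -5593984641*exp(-3/4)/64 + 20689567/1280 + 1613538*exp(-3) + 3392923553*exp(-1/4)/64
F(7/2) = -174811815*exp(-3/4)/32 + 55289551/9216 + 200052*exp(-3) + 106028861*exp(-1/4)/32
F(3/2) = -807*exp(-3/4)/2 + 156*exp(-3) + 21143/160 + 493*exp(-1/4)/2

back out the shared t-power: sqrt(t) on [0, 1/4); exp(-sqrt(t)/2) on [1/4, 9/4); sqrt(t) + 1 on [9/4, 9); …
reversing the power substitution: t on [0, 1/2); exp(-t/2) on [1/2, 3/2); t + 1 on [3/2, 3); …
linearity at 1/4, 9/4, 9 turns ℳ[f](s) into 4 summed integrals
between 0 and 1/4 the integrand is t·t^(s-1)
between 1/4 and 9/4 the integrand is sqrt(t)*exp(-sqrt(t)/2)·t^(s-1)
the [9/4, 9) slice contributes ∫ sqrt(t)*(sqrt(t) + 1)·t^(s-1) dt
[9, ∞) adds the kernel integral of sqrt(t)*exp(-sqrt(t))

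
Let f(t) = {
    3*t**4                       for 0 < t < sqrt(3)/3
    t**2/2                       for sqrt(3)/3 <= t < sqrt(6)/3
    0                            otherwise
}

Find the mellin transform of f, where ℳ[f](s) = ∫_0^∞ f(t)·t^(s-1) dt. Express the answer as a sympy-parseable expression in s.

(2*2**(s/2)*(s + 4) + s)/(6*3**(s/2)*(s + 2)*(s + 4))
  Re(s) > -4

the power substitution comes off first: 3*t**2 on [0, 1/3); t/2 on [1/3, 2/3)
invert the shared t-power to get 3*t on [0, 1/3); 1/2 on [1/3, 2/3)
undo the common scale on t: t on [0, 1); 1/2 on [1, 2)
the 2 pieces separated at sqrt(3)/3 each add one integral
between 0 and sqrt(3)/3 the integrand is 3*t**4·t^(s-1)
over [sqrt(3)/3, sqrt(6)/3), the kernel integral of t**2/2 enters the sum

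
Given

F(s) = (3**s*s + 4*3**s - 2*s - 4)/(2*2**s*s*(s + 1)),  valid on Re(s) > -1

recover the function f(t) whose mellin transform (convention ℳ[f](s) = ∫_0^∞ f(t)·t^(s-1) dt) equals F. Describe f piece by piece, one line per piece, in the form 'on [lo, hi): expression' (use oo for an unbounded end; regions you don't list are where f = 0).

on [0, 1/2): t
on [1/2, 3/2): 2 - t

the 2 pieces separated at 1/2 each add one integral
∫ over [0, 1/2) of t·t^(s-1) joins the sum
on [1/2, 3/2) integrate f = (2 - t) against the kernel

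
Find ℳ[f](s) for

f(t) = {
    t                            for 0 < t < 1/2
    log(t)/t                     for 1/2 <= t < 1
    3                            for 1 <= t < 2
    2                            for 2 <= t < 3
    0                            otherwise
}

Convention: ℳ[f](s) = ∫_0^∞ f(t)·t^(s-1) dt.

(2*2**(2*s)*(s + 1)*(s**2 - 2*s + 1) - 2*2**s*s*(s + 1) - 6*2**s*(s + 1)*(s**2 - 2*s + 1) + 4*6**s*(s + 1)*(s**2 - 2*s + 1) + 4*s**2*(s + 1)*log(2) - 4*s*(s + 1)*log(2) + 4*s*(s + 1) + s*(s**2 - 2*s + 1))/(2*2**s*s*(s + 1)*(s**2 - 2*s + 1))
  Re(s) > -1

the 4 pieces separated at 1/2, 1, 2 each add one integral
between 0 and 1/2 the integrand is t·t^(s-1)
over [1/2, 1), the kernel integral of log(t)/t enters the sum
on [1, 2) integrate f = 3 against the kernel
on [2, 3): add ∫ 2·t^(s-1) dt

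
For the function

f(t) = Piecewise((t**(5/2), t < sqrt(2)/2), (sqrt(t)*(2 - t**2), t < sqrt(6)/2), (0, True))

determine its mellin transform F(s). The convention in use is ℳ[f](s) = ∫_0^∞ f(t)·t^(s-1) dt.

2**(-s/2 - 1/4)*(3**(s/2 + 1/4)*(2*s + 1) + 16*3**(s/2 + 1/4) - 4*s - 18)/((2*s + 1)*(2*s + 5))
  Re(s) > -5/2

back out the shared t-power: t**2 on [0, sqrt(2)/2); 2 - t**2 on [sqrt(2)/2, sqrt(6)/2)
remove the power substitution first: t on [0, 1/2); 2 - t on [1/2, 3/2)
cuts at sqrt(2)/2: linearity sums the 2 kernel integrals
∫ over [0, sqrt(2)/2) of t**(5/2)·t^(s-1) joins the sum
∫ over [sqrt(2)/2, sqrt(6)/2) of sqrt(t)*(2 - t**2)·t^(s-1) joins the sum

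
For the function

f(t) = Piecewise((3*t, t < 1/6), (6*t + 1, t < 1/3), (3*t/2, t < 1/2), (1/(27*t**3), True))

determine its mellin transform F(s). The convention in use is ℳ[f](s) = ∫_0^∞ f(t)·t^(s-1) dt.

undo the common scale on t: t on [0, 1/2); 2*t + 1 on [1/2, 1); t/2 on [1, 3/2); …
breakpoints 1/6, 1/3, 1/2: one integral from each of the 4 segments
segment [0, 1/6) carries 3*t; integrate it
between 1/6 and 1/3 the integrand is (6*t + 1)·t^(s-1)
on [1/3, 1/2): add ∫ 3*t/2·t^(s-1) dt
piece [1/2, ∞): integrate 1/(27*t**3) against the kernel

(270*2**s*s**2 - 702*2**s*s - 324*2**s + 49*3**s*s**2 - 275*3**s*s - 162*s**2 + 378*s + 324)/(108*6**s*s*(s**2 - 2*s - 3))
  -1 < Re(s) < 3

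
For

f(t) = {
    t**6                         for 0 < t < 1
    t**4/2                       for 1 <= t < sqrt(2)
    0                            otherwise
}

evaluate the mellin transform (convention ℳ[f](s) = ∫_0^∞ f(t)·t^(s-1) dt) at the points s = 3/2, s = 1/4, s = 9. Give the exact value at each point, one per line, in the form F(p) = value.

F(3/2) = 7/165 + 4*2**(3/4)/11
F(1/4) = 18/425 + 8*2**(1/8)/17
F(9) = 11/390 + 32*sqrt(2)/13

invert the power substitution to get t**3 on [0, 1); t**2/2 on [1, 2)
undo the shared t-power: t on [0, 1); 1/2 on [1, 2)
linearity at 1 turns ℳ[f](s) into 2 summed integrals
segment [0, 1) carries t**6; integrate it
over [1, sqrt(2)), the kernel integral of t**4/2 enters the sum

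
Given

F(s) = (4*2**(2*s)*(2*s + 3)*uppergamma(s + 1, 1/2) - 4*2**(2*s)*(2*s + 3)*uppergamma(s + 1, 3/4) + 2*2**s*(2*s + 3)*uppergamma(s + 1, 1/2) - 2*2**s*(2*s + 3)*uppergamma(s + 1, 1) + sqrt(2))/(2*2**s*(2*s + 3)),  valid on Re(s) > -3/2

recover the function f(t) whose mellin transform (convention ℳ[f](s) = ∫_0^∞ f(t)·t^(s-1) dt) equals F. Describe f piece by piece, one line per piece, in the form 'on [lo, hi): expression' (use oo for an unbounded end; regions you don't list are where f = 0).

strip the shared t-power: sqrt(t) on [0, 1/2); exp(-t) on [1/2, 1); exp(-t/2) on [1, 3/2)
the 3 pieces separated at 1/2, 1 each add one integral
∫ t**(3/2)·t^(s-1) over [0, 1/2)
the [1/2, 1) slice contributes ∫ t*exp(-t)·t^(s-1) dt
for t in [1, 3/2): the term is ∫ t*exp(-t/2)·t^(s-1)

on [0, 1/2): t**(3/2)
on [1/2, 1): t*exp(-t)
on [1, 3/2): t*exp(-t/2)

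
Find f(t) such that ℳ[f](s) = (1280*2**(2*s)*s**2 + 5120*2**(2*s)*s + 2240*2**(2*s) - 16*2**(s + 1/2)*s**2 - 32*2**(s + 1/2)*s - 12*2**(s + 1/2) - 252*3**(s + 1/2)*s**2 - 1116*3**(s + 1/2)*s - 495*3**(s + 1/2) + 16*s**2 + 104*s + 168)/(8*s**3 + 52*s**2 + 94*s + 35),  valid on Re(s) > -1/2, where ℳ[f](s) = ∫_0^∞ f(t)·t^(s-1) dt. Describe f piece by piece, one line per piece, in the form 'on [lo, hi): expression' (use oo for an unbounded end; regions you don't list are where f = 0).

split f at 1, 2, 3: ℳ[f](s) collects 4 kernel integrals
on [0, 1) integrate f = 5*sqrt(t)/2 against the kernel
[1, 2) adds the kernel integral of t**(5/2)/2
the [2, 3) slice contributes ∫ t**(7/2)/2·t^(s-1) dt
piece [3, 4): integrate 5*t**(5/2) against the kernel

on [0, 1): 5*sqrt(t)/2
on [1, 2): t**(5/2)/2
on [2, 3): t**(7/2)/2
on [3, 4): 5*t**(5/2)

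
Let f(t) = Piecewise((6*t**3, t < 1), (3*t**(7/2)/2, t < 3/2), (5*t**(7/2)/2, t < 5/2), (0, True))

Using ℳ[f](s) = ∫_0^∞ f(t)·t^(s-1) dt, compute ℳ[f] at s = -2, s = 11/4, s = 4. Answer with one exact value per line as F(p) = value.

summing 3 kernel integrals split by 1, 3/2 yields ℳ[f](s)
piece [0, 1): integrate 6*t**3 against the kernel
the [1, 3/2) slice contributes ∫ 3*t**(7/2)/2·t^(s-1) dt
for t in [3/2, 5/2): the term is ∫ 5*t**(7/2)/2·t^(s-1)

F(-2) = -sqrt(6)/2 + 5 + 25*sqrt(10)/12
F(11/4) = -729*2**(3/4)*3**(1/4)/800 + 462/575 + 3125*2**(3/4)*5**(1/4)/64
F(4) = -729*sqrt(6)/640 + 23/35 + 78125*sqrt(10)/768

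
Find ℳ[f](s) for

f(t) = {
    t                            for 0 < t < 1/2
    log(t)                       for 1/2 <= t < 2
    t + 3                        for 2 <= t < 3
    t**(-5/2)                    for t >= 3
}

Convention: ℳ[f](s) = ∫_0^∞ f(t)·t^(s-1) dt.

(-270*2**(2*s)*s**2*(2*s - 5) + 54*2**(2*s)*s*(s + 1)*(2*s - 5)*log(2) - 162*2**(2*s)*s*(2*s - 5) - 54*2**(2*s)*(s + 1)*(2*s - 5) - 4*sqrt(3)*6**s*s**2*(s + 1) + 324*6**s*s**2*(2*s - 5) + 162*6**s*s*(2*s - 5) + 27*s**2*(2*s - 5) + 54*s*(s + 1)*(2*s - 5)*log(2) + (2*s - 5)*(54*s + 54))/(54*2**s*s**2*(s + 1)*(2*s - 5))
  -1 < Re(s) < 5/2

breakpoints 1/2, 2, 3: one integral from each of the 4 segments
piece [0, 1/2): integrate t against the kernel
piece [1/2, 2): integrate log(t) against the kernel
between 2 and 3 the integrand is (t + 3)·t^(s-1)
segment [3, ∞) carries t**(-5/2); integrate it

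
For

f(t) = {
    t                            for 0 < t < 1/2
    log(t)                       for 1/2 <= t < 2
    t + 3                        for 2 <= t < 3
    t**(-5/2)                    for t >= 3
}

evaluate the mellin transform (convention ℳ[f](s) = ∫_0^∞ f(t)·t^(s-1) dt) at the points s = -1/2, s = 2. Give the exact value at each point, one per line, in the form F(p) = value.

F(-1/2) = sqrt(2)*(-486*log(2) + sqrt(2) + 648)/162
F(2) = 2*sqrt(3)/3 + 17*log(2)/8 + 207/16

decompose at 1/2, 2, 3; ℳ[f](s) sums the 4 pieces' integrals
[0, 1/2) adds the kernel integral of t
segment [1/2, 2) carries log(t); integrate it
[2, 3) adds the kernel integral of (t + 3)
segment [3, ∞) carries t**(-5/2); integrate it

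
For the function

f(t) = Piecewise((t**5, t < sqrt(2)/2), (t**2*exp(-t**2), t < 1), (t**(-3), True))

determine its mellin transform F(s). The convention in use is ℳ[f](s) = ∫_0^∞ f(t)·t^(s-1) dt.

strip the power substitution: t**(5/2) on [0, 1/2); t*exp(-t) on [1/2, 1); t**(-3/2) on [1, ∞)
strip the shared t-power: t**(3/2) on [0, 1/2); exp(-t) on [1/2, 1); t**(-5/2) on [1, ∞)
linearity at sqrt(2)/2, 1 turns ℳ[f](s) into 3 summed integrals
for t in [0, sqrt(2)/2): the term is ∫ t**5·t^(s-1)
∫ over [sqrt(2)/2, 1) of t**2*exp(-t**2)·t^(s-1) joins the sum
over [1, ∞), the kernel integral of t**(-3) enters the sum

(4*2**(s/2)*(s - 3)*(s + 5)*uppergamma(s/2 + 1, 1/2) - 4*2**(s/2)*(s - 3)*(s + 5)*uppergamma(s/2 + 1, 1) - 8*2**(s/2)*(s + 5) + sqrt(2)*(s - 3))/(8*2**(s/2)*(s - 3)*(s + 5))
  -5 < Re(s) < 3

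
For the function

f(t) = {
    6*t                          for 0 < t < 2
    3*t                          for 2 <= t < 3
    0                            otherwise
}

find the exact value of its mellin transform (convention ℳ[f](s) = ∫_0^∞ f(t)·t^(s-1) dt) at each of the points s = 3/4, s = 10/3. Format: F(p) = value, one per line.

treat the 2 regions marked off by 2 separately and sum
∫ 6*t·t^(s-1) over [0, 2)
segment 2 to 3 holds 3*t; add its integral

F(3/4) = 24*2**(3/4)/7 + 36*3**(3/4)/7
F(10/3) = 144*2**(1/3)/13 + 729*3**(1/3)/13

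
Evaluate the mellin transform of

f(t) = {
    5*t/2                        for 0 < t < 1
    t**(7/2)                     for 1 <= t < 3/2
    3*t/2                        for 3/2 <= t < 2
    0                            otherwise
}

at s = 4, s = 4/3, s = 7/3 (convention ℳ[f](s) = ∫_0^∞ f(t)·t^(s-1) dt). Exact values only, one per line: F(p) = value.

split f at 1, 3/2: ℳ[f](s) collects 3 kernel integrals
between 0 and 1 the integrand is 5*t/2·t^(s-1)
∫ over [1, 3/2) of t**(7/2)·t^(s-1) joins the sum
piece [3/2, 2): integrate 3*t/2 against the kernel

F(4) = 729*sqrt(6)/640 + 7381/960
F(4/3) = -81*2**(2/3)*3**(1/3)/112 + 351/406 + 243*2**(1/6)*3**(5/6)/464 + 18*2**(1/3)/7
F(7/3) = -243*2**(2/3)*3**(1/3)/320 + 81/140 + 729*2**(1/6)*3**(5/6)/1120 + 18*2**(1/3)/5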